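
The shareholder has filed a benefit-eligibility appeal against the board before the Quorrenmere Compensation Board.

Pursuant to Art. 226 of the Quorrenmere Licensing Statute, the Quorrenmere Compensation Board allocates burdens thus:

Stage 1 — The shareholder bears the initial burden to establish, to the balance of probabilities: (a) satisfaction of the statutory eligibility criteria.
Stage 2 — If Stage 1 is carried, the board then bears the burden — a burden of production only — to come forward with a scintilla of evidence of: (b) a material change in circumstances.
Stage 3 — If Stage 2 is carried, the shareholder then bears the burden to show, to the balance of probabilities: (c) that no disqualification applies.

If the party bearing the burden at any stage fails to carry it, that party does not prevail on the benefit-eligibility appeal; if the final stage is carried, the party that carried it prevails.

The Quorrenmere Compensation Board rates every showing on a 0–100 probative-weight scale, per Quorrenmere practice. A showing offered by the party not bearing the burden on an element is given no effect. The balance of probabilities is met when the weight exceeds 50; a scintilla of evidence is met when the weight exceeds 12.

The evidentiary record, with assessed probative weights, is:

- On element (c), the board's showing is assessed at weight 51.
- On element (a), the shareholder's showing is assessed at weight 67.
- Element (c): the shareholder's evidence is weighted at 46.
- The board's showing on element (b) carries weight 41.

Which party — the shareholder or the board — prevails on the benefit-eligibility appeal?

board

At Stage 1 the shareholder must meet the balance of probabilities (weight exceeds 50): on (a) the weight is 67, which does exceed 50, so (a) meets the standard.
  Stage 1 is satisfied; the onus moves to the board.
At Stage 2 the board must meet a scintilla of evidence (weight exceeds 12): on (b) the weight is 41, which does exceed 12, so (b) meets the standard.
  Stage 2 carried; the burden shifts to the shareholder.
At Stage 3 the shareholder must meet the balance of probabilities (weight exceeds 50): on (c) the weight is 46 (the board's 51 is given no effect), which does not exceed 50, so (c) does not meet the standard.
  Stage 3 not carried; the shareholder fails its burden.
The analysis ends at Stage 3; the board prevails.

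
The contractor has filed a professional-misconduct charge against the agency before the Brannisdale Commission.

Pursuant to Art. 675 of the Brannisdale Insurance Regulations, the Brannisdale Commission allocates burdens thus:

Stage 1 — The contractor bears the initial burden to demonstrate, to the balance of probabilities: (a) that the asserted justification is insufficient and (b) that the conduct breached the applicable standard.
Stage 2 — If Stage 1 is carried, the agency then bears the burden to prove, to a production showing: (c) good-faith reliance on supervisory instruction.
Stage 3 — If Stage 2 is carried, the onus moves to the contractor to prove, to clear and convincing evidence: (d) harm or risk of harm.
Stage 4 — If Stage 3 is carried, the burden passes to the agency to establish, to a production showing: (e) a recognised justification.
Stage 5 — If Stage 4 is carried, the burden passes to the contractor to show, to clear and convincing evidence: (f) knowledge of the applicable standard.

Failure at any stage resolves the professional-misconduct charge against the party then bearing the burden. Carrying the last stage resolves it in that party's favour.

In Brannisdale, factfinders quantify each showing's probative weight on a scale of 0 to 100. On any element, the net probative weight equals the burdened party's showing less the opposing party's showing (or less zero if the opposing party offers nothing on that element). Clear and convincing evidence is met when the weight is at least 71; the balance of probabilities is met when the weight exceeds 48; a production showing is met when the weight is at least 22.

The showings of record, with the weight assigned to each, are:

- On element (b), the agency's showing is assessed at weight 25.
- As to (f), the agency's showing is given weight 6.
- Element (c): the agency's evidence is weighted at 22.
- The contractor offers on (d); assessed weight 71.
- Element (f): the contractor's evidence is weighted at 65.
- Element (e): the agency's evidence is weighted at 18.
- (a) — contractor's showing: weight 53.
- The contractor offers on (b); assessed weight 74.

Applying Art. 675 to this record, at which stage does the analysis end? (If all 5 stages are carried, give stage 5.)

At Stage 1 the contractor must meet the balance of probabilities (weight exceeds 48): on (a) the weight is 53, > 48, so (a) meets the standard; on (b) the weight is 74 less the opposing 25 gives net 49, > 48, so (b) meets the standard.
  Stage 1 carried; the burden shifts to the agency.
At Stage 2 the agency must meet a production showing (weight is at least 22): on (c) the weight is 22, ≥ 22, so (c) meets the standard.
  All elements met. The burden passes to the contractor.
At Stage 3 the contractor must meet clear and convincing evidence (weight is at least 71): on (d) the weight is 71, which does reach 71, so (d) meets the standard.
  Stage 3 is satisfied; the onus moves to the agency.
At Stage 4 the agency must meet a production showing (weight is at least 22): on (e) the weight is 18, < 22, so (e) does not meet the standard.
  Stage 4 not carried; the agency fails its burden.
The contractor prevails.

stage 4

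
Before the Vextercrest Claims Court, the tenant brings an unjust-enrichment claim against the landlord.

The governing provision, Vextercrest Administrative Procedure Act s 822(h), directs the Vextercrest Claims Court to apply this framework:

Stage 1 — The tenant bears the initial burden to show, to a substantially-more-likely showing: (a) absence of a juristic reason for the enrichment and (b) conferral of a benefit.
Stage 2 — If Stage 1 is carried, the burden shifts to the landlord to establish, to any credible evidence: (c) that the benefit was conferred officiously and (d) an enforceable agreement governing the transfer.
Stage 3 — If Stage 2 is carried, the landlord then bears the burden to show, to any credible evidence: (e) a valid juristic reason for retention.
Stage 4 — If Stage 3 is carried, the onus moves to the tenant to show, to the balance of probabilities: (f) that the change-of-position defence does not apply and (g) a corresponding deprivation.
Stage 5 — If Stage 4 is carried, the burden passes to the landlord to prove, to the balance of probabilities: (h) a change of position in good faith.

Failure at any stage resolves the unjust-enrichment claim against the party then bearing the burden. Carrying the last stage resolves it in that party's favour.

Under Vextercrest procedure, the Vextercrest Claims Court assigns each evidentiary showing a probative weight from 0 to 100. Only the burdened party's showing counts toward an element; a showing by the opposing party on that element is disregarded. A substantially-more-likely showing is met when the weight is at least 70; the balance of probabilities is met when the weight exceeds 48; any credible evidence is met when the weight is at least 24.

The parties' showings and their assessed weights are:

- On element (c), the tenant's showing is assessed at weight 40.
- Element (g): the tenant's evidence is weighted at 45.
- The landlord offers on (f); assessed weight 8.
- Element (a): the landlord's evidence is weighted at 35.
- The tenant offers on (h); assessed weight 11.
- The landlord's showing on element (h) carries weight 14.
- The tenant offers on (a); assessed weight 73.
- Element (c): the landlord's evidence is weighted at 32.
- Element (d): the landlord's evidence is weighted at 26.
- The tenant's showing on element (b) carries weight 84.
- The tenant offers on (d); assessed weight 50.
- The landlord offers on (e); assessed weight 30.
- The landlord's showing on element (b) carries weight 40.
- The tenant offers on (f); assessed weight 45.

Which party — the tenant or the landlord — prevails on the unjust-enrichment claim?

Stage 1 — burden on tenant; standard: a substantially-more-likely showing (weight is at least 70).
    (a): 73 (landlord's 35 disregarded) ≥ 70 [met]
    (b): 84 (landlord's 40 disregarded) ≥ 70 [met]
  The tenant carries Stage 1; the landlord now bears the burden.
Stage 2 — burden on landlord; standard: any credible evidence (weight is at least 24).
    (c): 32 (tenant's 40 disregarded) ≥ 24 [met]
    (d): 26 (tenant's 50 disregarded) ≥ 24 [met]
  Stage 2 carried; the burden remains with the landlord.
Stage 3 — burden on landlord; standard: any credible evidence (weight is at least 24).
    (e): 30 ≥ 24 [met]
  Stage 3 is satisfied; the onus moves to the tenant.
Stage 4 — burden on tenant; standard: the balance of probabilities (weight exceeds 48).
    (f): 45 (landlord's 8 disregarded) ≤ 48 [not met]
    (g): 45 ≤ 48 [not met]
  The tenant does not carry Stage 4.
The landlord prevails.

landlord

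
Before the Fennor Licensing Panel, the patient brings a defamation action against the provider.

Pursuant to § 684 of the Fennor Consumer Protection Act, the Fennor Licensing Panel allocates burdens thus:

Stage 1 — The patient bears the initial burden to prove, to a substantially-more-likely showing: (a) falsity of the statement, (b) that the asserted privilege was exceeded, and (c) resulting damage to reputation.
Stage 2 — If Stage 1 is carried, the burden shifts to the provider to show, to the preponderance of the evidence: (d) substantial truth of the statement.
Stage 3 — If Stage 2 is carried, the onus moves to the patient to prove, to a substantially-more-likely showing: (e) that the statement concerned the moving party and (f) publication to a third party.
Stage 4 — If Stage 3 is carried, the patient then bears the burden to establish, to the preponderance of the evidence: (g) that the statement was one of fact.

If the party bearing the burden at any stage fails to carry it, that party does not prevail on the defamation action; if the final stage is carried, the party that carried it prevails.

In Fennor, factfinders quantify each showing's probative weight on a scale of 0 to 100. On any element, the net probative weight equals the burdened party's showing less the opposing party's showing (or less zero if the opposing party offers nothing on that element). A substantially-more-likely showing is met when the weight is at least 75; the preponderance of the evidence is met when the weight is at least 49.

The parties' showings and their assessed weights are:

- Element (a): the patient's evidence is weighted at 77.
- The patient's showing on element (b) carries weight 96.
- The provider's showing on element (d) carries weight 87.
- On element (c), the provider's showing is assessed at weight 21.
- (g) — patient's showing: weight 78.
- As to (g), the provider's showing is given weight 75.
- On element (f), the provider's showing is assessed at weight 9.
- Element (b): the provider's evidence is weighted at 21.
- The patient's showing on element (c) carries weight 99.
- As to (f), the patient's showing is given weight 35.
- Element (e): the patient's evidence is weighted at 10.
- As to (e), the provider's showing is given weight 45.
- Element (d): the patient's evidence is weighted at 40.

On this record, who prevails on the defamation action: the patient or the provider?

At Stage 1 the patient must meet a substantially-more-likely showing (weight is at least 75): on (a) the weight is 77, which does reach 75, so (a) meets the standard; on (b) the weight is 96 less the opposing 21 gives net 75, which does reach 75, so (b) meets the standard; on (c) the weight is 99 less the opposing 21 gives net 78, ≥ 75, so (c) meets the standard.
  Stage 1 is satisfied; the onus moves to the provider.
At Stage 2 the provider must meet the preponderance of the evidence (weight is at least 49): on (d) the weight is 87 less the opposing 40 gives net 47, < 49, so (d) does not meet the standard.
  Stage 2 not carried; the provider fails its burden.
The patient prevails.

patient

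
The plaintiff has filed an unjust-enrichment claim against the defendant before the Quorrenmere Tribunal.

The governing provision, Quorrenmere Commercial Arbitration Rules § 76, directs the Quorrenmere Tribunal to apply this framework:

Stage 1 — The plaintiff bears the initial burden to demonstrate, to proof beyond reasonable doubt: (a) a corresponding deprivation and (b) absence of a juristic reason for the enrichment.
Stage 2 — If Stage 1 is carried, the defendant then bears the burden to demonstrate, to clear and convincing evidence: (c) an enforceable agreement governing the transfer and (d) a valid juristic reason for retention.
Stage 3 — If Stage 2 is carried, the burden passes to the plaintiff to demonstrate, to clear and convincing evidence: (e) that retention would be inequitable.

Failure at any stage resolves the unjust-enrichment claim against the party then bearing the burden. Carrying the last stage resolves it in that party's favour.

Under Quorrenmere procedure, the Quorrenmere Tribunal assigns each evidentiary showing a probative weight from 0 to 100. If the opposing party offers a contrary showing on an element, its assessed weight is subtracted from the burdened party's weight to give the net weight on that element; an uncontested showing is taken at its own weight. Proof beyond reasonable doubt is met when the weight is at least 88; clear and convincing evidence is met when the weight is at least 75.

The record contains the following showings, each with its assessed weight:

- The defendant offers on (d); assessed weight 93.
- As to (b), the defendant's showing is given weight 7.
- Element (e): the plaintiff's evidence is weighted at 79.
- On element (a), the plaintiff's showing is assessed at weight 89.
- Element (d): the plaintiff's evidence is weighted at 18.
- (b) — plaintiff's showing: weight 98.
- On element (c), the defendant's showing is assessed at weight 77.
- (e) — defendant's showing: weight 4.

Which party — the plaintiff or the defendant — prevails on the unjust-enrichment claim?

plaintiff

Stage 1 (plaintiff, proof beyond reasonable doubt, weight is at least 88): (a) 89 ≥ 88 — meets; (b) net 98−7=91 ≥ 88 — meets.
  Stage 1 carried; the burden shifts to the defendant.
Stage 2 (defendant, clear and convincing evidence, weight is at least 75): (c) 77 ≥ 75 — meets; (d) net 93−18=75 ≥ 75 — meets.
  All elements met. The burden passes to the plaintiff.
Stage 3 (plaintiff, clear and convincing evidence, weight is at least 75): (e) net 79−4=75 ≥ 75 — meets.
  All elements met at the final stage.
All stages carried — the plaintiff prevails.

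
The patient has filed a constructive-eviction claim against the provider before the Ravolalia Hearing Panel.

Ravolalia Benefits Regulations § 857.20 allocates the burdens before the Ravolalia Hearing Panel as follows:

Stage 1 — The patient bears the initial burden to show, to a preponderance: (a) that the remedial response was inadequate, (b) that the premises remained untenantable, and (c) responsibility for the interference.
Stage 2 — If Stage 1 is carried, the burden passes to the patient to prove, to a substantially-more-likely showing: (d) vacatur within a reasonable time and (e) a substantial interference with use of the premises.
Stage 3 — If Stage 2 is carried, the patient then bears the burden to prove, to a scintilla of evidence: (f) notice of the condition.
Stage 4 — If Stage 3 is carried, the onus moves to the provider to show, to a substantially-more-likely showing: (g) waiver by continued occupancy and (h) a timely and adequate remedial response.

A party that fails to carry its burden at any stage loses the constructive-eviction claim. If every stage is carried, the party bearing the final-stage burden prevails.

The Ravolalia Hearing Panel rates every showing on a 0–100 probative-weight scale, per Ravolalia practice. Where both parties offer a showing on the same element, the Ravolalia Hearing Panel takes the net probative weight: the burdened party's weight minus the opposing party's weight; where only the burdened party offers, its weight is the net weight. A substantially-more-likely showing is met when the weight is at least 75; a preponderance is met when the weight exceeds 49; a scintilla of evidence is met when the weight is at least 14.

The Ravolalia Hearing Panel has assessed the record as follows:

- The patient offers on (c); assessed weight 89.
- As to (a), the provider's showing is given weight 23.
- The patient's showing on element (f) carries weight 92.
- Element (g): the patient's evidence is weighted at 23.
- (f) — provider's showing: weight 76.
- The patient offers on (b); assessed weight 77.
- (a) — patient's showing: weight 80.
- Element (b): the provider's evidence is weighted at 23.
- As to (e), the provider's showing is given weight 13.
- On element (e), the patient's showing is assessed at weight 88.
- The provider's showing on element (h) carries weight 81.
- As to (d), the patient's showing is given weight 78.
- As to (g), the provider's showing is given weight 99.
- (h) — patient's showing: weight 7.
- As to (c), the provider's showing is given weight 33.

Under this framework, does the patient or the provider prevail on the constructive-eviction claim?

Stage 1 (patient, a preponderance, weight exceeds 49): (a) net 80−23=57 > 49 — meets; (b) net 77−23=54 > 49 — meets; (c) net 89−33=56 > 49 — meets.
  Stage 1 carried; the burden remains with the patient.
Stage 2 (patient, a substantially-more-likely showing, weight is at least 75): (d) 78 ≥ 75 — meets; (e) net 88−13=75 ≥ 75 — meets.
  Stage 2 carried; the burden remains with the patient.
Stage 3 (patient, a scintilla of evidence, weight is at least 14): (f) net 92−76=16 ≥ 14 — meets.
  All elements met. The burden passes to the provider.
Stage 4 (provider, a substantially-more-likely showing, weight is at least 75): (g) net 99−23=76 ≥ 75 — meets; (h) net 81−7=74 < 75 — fails.
  The provider does not carry Stage 4.
So the patient prevails.

patient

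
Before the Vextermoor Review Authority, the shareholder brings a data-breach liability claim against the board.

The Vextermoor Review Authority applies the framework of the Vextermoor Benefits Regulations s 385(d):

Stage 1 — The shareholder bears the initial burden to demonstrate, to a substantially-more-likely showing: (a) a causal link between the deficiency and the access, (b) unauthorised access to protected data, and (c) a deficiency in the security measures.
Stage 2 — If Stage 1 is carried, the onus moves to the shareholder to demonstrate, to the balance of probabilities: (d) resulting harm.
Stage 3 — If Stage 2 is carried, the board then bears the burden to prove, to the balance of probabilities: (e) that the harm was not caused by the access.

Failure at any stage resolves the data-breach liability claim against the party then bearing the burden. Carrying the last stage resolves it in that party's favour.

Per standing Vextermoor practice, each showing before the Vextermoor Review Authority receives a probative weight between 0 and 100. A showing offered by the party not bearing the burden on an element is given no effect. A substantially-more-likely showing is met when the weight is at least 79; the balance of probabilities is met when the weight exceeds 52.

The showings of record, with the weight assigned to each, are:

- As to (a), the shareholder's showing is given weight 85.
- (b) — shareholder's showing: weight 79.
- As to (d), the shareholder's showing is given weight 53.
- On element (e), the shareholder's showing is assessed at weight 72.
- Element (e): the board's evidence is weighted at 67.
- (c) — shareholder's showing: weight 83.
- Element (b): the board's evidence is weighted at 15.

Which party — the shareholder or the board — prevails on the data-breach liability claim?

Stage 1 — burden on shareholder; standard: a substantially-more-likely showing (weight is at least 79).
    (a): 85 ≥ 79 [met]
    (b): 79 (board's 15 disregarded) ≥ 79 [met]
    (c): 83 ≥ 79 [met]
  All elements met. The shareholder retains the burden for Stage 2.
Stage 2 — burden on shareholder; standard: the balance of probabilities (weight exceeds 52).
    (d): 53 > 52 [met]
  Stage 2 carried; the burden shifts to the board.
Stage 3 — burden on board; standard: the balance of probabilities (weight exceeds 52).
    (e): 67 (shareholder's 72 disregarded) > 52 [met]
  Stage 3 carried; the final stage is satisfied.
Every stage carried; the board prevails.

board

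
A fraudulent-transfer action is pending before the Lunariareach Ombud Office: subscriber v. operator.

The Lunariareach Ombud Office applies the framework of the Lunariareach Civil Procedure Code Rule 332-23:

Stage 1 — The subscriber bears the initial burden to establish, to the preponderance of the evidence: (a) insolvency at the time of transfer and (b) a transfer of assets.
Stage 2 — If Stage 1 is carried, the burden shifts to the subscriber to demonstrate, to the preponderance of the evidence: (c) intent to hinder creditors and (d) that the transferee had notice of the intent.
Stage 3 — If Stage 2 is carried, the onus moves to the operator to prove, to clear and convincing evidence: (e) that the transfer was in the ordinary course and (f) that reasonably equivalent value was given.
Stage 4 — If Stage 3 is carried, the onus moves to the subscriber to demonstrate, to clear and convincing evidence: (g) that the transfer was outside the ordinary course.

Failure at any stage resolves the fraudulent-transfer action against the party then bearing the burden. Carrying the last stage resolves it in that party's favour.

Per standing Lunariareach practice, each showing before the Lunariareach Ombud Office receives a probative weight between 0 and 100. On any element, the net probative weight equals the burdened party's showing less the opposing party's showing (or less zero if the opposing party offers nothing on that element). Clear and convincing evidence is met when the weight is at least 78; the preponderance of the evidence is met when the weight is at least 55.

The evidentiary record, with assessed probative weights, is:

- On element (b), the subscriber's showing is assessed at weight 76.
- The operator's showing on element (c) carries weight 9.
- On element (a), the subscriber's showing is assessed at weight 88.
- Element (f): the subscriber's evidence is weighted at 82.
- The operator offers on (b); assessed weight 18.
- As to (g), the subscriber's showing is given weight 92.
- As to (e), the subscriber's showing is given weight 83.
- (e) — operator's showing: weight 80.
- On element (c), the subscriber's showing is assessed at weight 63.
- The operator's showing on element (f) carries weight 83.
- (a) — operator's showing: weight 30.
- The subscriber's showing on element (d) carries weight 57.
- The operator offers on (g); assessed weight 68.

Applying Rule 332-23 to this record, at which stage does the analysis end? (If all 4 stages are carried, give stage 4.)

stage 2

Stage 1 (subscriber, the preponderance of the evidence, weight is at least 55): (a) net 88−30=58 ≥ 55 — meets; (b) net 76−18=58 ≥ 55 — meets.
  Stage 1 is satisfied; the subscriber continues to bear the burden.
Stage 2 (subscriber, the preponderance of the evidence, weight is at least 55): (c) net 63−9=54 < 55 — fails; (d) 57 ≥ 55 — meets.
  The subscriber does not carry Stage 2.
So the operator prevails.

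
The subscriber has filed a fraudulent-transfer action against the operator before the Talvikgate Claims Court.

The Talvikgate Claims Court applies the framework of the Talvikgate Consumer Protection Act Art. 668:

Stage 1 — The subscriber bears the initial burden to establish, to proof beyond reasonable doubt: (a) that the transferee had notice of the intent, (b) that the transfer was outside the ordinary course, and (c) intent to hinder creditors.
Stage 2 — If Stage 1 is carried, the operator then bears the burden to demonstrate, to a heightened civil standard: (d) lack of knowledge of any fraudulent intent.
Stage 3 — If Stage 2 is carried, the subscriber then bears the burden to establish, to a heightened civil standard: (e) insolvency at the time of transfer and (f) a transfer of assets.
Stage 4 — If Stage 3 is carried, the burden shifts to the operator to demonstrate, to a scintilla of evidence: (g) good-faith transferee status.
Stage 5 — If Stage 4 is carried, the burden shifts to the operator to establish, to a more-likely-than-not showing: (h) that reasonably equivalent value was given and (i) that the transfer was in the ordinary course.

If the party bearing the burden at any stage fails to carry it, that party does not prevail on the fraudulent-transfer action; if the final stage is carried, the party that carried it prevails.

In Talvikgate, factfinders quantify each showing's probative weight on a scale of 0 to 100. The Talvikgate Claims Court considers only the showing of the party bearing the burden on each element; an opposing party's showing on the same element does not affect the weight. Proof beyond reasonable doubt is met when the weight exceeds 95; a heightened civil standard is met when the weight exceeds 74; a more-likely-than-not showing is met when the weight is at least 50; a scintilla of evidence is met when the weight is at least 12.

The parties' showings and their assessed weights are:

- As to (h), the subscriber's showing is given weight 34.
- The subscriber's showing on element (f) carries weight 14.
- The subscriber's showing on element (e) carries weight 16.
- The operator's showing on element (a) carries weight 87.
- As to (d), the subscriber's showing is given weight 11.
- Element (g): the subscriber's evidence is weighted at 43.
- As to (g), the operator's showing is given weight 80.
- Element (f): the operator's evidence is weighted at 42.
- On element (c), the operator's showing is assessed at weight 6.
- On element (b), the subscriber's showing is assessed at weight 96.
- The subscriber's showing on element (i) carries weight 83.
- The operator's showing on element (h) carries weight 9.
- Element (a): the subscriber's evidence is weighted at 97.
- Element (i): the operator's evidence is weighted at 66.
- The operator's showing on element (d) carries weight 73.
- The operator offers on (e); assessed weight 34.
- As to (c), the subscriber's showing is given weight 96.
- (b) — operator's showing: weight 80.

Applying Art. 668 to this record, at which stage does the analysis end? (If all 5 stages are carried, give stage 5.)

stage 2

Stage 1 — burden on subscriber; standard: proof beyond reasonable doubt (weight exceeds 95).
    (a): 97 (operator's 87 disregarded) > 95 [met]
    (b): 96 (operator's 80 disregarded) > 95 [met]
    (c): 96 (operator's 6 disregarded) > 95 [met]
  The subscriber carries Stage 1; the operator now bears the burden.
Stage 2 — burden on operator; standard: a heightened civil standard (weight exceeds 74).
    (d): 73 (subscriber's 11 disregarded) ≤ 74 [not met]
  Stage 2 not carried; the operator fails its burden.
So the subscriber prevails.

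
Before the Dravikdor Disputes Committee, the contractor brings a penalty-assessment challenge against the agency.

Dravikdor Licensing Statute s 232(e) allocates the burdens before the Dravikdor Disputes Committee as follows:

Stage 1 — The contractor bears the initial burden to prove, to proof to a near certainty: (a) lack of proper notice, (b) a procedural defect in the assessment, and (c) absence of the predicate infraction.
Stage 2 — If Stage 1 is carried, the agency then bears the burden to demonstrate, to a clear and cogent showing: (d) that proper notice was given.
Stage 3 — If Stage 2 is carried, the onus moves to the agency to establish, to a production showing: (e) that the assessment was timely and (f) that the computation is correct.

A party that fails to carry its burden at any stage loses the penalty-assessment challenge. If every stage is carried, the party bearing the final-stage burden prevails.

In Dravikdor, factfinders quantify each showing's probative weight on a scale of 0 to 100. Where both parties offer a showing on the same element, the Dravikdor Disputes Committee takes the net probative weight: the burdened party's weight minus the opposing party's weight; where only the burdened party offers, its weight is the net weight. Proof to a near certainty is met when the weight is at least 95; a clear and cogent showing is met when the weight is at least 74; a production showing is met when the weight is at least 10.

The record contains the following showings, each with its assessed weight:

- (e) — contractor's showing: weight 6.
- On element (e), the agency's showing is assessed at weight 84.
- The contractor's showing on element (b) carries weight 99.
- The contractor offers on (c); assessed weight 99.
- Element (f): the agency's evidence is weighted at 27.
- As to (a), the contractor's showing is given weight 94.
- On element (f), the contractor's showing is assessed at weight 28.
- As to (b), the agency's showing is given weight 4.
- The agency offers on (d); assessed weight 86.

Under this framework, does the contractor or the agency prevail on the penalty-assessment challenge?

Stage 1 — burden on contractor; standard: proof to a near certainty (weight is at least 95).
    (a): 94 < 95 [not met]
    (b): 99 − 4 = 95 ≥ 95 [met]
    (c): 99 ≥ 95 [met]
  Stage 1 not carried; the contractor fails its burden.
The agency prevails.

agency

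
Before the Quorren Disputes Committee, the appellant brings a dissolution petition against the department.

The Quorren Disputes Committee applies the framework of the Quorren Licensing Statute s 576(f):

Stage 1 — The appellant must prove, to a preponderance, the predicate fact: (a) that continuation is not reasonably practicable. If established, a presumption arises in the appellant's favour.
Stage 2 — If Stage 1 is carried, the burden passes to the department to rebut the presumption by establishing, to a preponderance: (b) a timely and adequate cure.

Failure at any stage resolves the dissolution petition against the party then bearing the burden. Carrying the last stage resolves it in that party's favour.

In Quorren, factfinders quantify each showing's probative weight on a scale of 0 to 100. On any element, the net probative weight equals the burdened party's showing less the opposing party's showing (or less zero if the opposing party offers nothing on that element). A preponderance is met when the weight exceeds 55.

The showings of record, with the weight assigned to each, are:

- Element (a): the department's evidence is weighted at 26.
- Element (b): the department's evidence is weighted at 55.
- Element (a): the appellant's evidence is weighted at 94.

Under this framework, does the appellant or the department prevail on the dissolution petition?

Stage 1 — burden on appellant; standard: a preponderance (weight exceeds 55).
    (a): 94 − 26 = 68 > 55 [met]
  Stage 1 is satisfied; the onus moves to the department.
Stage 2 — burden on department; standard: a preponderance (weight exceeds 55).
    (b): 55 ≤ 55 [not met]
  Not every element is met, so the department fails to carry Stage 2.
So the appellant prevails.

appellant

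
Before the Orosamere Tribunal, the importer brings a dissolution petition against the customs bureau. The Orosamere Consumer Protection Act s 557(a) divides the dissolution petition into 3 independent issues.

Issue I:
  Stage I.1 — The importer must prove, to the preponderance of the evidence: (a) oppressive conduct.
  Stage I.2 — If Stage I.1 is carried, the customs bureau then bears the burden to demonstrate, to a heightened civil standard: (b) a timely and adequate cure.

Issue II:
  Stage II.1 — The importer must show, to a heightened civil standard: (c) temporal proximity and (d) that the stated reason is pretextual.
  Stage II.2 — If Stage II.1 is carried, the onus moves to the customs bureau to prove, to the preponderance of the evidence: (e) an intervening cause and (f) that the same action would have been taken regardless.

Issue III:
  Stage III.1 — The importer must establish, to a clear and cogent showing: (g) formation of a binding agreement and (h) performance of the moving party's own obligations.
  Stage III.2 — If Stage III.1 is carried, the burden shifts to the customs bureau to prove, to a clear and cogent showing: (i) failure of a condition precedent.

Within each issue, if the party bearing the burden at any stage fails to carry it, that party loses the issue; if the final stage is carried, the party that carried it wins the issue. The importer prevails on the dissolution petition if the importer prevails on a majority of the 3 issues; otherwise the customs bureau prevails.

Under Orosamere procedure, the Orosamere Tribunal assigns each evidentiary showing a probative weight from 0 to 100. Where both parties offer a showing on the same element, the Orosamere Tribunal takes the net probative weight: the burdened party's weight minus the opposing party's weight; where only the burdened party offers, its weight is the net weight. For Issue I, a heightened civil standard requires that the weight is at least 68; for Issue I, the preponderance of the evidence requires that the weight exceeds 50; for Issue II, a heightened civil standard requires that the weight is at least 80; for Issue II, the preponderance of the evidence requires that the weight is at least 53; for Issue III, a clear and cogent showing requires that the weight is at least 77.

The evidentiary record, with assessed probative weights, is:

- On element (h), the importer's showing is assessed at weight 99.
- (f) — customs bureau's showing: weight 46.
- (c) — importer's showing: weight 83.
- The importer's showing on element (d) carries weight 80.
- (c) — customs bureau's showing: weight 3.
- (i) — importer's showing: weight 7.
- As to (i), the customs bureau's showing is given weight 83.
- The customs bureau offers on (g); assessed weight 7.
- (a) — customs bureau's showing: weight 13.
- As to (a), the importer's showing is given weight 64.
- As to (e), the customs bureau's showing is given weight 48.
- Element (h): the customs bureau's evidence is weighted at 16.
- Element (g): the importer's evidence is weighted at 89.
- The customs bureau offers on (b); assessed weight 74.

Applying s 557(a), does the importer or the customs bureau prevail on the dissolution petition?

— Issue I —
Stage I.1 (importer, the preponderance of the evidence, weight exceeds 50): (a) net 64−13=51 > 50 — meets.
  All elements met. The burden passes to the customs bureau.
Stage I.2 (customs bureau, a heightened civil standard, weight is at least 68): (b) 74 ≥ 68 — meets.
  All elements met at the final stage.
With every stage satisfied, the customs bureau prevails on this issue.
— Issue II —
Stage II.1 (importer, a heightened civil standard, weight is at least 80): (c) net 83−3=80 ≥ 80 — meets; (d) 80 ≥ 80 — meets.
  All elements met. The burden passes to the customs bureau.
Stage II.2 (customs bureau, the preponderance of the evidence, weight is at least 53): (e) 48 < 53 — fails; (f) 46 < 53 — fails.
  The customs bureau does not carry Stage II.2.
The analysis ends at Stage II.2; the importer prevails on this issue.
— Issue III —
Stage III.1 (importer, a clear and cogent showing, weight is at least 77): (g) net 89−7=82 ≥ 77 — meets; (h) net 99−16=83 ≥ 77 — meets.
  All elements met. The burden passes to the customs bureau.
Stage III.2 (customs bureau, a clear and cogent showing, weight is at least 77): (i) net 83−7=76 < 77 — fails.
  Not every element is met, so the customs bureau fails to carry Stage III.2.
So the importer prevails on this issue.
Per-issue: Issue I → customs bureau; Issue II → importer; Issue III → importer. The importer must prevail on a majority of issues; overall, the importer prevails.

importer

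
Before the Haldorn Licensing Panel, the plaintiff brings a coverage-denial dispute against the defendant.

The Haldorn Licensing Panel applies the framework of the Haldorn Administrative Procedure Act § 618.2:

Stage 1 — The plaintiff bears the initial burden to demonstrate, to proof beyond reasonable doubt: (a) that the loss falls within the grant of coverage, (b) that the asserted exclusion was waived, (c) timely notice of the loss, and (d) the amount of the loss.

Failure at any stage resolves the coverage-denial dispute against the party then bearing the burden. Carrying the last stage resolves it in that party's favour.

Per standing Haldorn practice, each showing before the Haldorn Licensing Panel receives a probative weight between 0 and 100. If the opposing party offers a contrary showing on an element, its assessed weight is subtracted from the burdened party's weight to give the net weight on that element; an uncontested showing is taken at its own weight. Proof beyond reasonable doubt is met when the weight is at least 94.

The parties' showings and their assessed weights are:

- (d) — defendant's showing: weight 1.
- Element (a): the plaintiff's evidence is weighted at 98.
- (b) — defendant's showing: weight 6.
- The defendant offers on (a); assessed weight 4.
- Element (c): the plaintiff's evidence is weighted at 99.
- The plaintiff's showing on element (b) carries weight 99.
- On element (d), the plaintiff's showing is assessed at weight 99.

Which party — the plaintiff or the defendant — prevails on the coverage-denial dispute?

Stage 1 — burden on plaintiff; standard: proof beyond reasonable doubt (weight is at least 94).
    (a): 98 − 4 = 94 ≥ 94 [met]
    (b): 99 − 6 = 93 < 94 [not met]
    (c): 99 ≥ 94 [met]
    (d): 99 − 1 = 98 ≥ 94 [met]
  The plaintiff does not carry Stage 1.
So the defendant prevails.

defendant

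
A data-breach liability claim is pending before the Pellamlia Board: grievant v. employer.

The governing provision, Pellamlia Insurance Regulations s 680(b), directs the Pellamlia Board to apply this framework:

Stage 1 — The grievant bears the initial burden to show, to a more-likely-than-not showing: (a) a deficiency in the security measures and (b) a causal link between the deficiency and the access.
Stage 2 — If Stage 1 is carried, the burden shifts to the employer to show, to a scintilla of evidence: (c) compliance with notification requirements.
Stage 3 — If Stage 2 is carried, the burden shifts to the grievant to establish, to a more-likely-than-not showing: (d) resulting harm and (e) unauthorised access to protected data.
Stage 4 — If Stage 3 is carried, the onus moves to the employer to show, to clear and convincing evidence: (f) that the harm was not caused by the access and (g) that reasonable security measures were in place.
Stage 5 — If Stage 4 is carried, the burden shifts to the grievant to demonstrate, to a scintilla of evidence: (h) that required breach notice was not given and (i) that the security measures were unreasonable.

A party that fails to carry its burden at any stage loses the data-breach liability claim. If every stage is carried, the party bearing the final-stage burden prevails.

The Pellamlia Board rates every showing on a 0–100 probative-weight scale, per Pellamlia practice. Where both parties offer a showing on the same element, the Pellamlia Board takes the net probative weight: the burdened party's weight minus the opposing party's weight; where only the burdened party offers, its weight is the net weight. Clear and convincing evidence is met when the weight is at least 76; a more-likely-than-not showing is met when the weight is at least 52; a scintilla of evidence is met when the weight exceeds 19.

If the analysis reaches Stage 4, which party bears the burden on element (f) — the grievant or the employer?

employer

Stage 4's rule assigns the burden to the employer (to clear and convincing evidence).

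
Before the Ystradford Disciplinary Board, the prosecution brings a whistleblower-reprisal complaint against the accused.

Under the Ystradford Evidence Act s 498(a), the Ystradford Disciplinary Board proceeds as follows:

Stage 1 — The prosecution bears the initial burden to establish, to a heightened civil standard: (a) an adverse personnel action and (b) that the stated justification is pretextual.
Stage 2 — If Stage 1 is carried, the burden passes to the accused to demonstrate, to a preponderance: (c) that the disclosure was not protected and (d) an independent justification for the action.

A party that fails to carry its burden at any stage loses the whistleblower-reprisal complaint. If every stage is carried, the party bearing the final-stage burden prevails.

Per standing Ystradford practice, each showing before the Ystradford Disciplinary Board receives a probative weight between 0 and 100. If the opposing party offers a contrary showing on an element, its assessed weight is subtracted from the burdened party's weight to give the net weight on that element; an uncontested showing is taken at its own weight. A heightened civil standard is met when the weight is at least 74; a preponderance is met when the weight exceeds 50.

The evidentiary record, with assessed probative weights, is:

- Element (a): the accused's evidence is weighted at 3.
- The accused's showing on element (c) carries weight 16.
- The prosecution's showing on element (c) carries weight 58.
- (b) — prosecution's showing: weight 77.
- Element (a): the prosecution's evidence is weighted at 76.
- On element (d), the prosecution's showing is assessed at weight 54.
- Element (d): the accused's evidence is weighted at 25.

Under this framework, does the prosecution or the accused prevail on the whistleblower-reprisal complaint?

accused

Stage 1 (prosecution, a heightened civil standard, weight is at least 74): (a) net 76−3=73 < 74 — fails; (b) 77 ≥ 74 — meets.
  Not every element is met, so the prosecution fails to carry Stage 1.
So the accused prevails.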